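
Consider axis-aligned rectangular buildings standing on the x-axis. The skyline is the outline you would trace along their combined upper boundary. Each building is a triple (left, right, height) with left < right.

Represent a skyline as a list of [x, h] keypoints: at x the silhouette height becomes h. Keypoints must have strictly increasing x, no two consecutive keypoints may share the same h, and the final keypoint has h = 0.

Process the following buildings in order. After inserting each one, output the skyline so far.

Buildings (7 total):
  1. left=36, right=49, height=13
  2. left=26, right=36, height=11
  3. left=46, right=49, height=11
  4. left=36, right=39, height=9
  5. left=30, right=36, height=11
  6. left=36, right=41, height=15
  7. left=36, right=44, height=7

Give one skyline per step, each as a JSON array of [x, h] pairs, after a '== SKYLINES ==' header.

== SKYLINES ==
[[36,13],[49,0]]
[[26,11],[36,13],[49,0]]
[[26,11],[36,13],[49,0]]
[[26,11],[36,13],[49,0]]
[[26,11],[36,13],[49,0]]
[[26,11],[36,15],[41,13],[49,0]]
[[26,11],[36,15],[41,13],[49,0]]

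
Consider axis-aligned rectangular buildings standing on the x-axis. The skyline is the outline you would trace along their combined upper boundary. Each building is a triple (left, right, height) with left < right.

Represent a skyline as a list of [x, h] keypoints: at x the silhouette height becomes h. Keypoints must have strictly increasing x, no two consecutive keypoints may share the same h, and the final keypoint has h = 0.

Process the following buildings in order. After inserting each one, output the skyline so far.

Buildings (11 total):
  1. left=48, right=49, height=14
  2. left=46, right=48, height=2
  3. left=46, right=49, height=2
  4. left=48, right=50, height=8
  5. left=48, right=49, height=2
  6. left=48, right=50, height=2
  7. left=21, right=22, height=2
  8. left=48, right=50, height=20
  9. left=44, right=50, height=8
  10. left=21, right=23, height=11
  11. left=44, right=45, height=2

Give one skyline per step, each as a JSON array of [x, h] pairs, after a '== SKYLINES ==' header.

== SKYLINES ==
[[48,14],[49,0]]
[[46,2],[48,14],[49,0]]
[[46,2],[48,14],[49,0]]
[[46,2],[48,14],[49,8],[50,0]]
[[46,2],[48,14],[49,8],[50,0]]
[[46,2],[48,14],[49,8],[50,0]]
[[21,2],[22,0],[46,2],[48,14],[49,8],[50,0]]
[[21,2],[22,0],[46,2],[48,20],[50,0]]
[[21,2],[22,0],[44,8],[48,20],[50,0]]
[[21,11],[23,0],[44,8],[48,20],[50,0]]
[[21,11],[23,0],[44,8],[48,20],[50,0]]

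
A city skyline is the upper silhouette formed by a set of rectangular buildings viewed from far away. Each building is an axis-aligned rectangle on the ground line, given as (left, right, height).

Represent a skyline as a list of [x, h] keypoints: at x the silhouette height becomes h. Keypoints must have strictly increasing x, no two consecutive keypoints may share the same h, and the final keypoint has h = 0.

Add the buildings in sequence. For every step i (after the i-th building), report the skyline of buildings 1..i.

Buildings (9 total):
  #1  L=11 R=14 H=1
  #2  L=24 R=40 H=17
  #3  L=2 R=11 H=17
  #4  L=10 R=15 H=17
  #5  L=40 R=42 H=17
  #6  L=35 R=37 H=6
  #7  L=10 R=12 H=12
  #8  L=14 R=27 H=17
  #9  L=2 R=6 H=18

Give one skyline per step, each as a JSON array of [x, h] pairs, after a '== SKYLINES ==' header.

== SKYLINES ==
[[11,1],[14,0]]
[[11,1],[14,0],[24,17],[40,0]]
[[2,17],[11,1],[14,0],[24,17],[40,0]]
[[2,17],[15,0],[24,17],[40,0]]
[[2,17],[15,0],[24,17],[42,0]]
[[2,17],[15,0],[24,17],[42,0]]
[[2,17],[15,0],[24,17],[42,0]]
[[2,17],[42,0]]
[[2,18],[6,17],[42,0]]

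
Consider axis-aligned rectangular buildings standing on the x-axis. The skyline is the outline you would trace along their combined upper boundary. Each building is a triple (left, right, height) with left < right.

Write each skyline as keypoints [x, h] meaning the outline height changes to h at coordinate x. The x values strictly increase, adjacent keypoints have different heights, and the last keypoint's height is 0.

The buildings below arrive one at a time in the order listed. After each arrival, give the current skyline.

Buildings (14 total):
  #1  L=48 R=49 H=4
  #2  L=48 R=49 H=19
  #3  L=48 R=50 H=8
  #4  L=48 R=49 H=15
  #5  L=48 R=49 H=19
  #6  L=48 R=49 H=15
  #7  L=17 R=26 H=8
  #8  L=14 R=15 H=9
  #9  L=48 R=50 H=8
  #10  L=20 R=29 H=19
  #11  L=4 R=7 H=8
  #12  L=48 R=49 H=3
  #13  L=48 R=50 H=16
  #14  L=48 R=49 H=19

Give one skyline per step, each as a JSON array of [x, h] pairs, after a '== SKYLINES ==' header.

== SKYLINES ==
[[48,4],[49,0]]
[[48,19],[49,0]]
[[48,19],[49,8],[50,0]]
[[48,19],[49,8],[50,0]]
[[48,19],[49,8],[50,0]]
[[48,19],[49,8],[50,0]]
[[17,8],[26,0],[48,19],[49,8],[50,0]]
[[14,9],[15,0],[17,8],[26,0],[48,19],[49,8],[50,0]]
[[14,9],[15,0],[17,8],[26,0],[48,19],[49,8],[50,0]]
[[14,9],[15,0],[17,8],[20,19],[29,0],[48,19],[49,8],[50,0]]
[[4,8],[7,0],[14,9],[15,0],[17,8],[20,19],[29,0],[48,19],[49,8],[50,0]]
[[4,8],[7,0],[14,9],[15,0],[17,8],[20,19],[29,0],[48,19],[49,8],[50,0]]
[[4,8],[7,0],[14,9],[15,0],[17,8],[20,19],[29,0],[48,19],[49,16],[50,0]]
[[4,8],[7,0],[14,9],[15,0],[17,8],[20,19],[29,0],[48,19],[49,16],[50,0]]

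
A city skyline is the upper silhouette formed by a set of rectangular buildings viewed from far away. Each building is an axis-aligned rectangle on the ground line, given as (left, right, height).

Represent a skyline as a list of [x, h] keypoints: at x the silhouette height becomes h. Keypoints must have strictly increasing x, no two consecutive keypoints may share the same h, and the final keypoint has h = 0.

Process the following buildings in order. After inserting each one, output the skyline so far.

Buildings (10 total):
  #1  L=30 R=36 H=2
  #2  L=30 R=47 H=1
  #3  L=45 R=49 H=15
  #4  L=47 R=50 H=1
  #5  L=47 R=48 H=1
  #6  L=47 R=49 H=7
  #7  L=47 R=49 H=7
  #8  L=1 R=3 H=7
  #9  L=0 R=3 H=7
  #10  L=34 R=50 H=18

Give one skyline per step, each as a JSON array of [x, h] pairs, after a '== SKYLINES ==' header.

== SKYLINES ==
[[30,2],[36,0]]
[[30,2],[36,1],[47,0]]
[[30,2],[36,1],[45,15],[49,0]]
[[30,2],[36,1],[45,15],[49,1],[50,0]]
[[30,2],[36,1],[45,15],[49,1],[50,0]]
[[30,2],[36,1],[45,15],[49,1],[50,0]]
[[30,2],[36,1],[45,15],[49,1],[50,0]]
[[1,7],[3,0],[30,2],[36,1],[45,15],[49,1],[50,0]]
[[0,7],[3,0],[30,2],[36,1],[45,15],[49,1],[50,0]]
[[0,7],[3,0],[30,2],[34,18],[50,0]]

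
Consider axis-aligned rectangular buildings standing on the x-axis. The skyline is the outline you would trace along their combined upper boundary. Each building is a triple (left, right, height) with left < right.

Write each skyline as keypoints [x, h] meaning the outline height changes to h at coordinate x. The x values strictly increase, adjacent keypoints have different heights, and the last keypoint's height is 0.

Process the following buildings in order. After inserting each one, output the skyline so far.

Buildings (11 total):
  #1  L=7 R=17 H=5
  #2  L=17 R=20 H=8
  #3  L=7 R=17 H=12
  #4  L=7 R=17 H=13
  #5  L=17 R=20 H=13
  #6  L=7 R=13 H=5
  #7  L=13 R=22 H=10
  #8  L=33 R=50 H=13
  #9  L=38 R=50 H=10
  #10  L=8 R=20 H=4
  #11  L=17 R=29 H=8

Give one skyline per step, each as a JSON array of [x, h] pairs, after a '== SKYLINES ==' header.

== SKYLINES ==
[[7,5],[17,0]]
[[7,5],[17,8],[20,0]]
[[7,12],[17,8],[20,0]]
[[7,13],[17,8],[20,0]]
[[7,13],[20,0]]
[[7,13],[20,0]]
[[7,13],[20,10],[22,0]]
[[7,13],[20,10],[22,0],[33,13],[50,0]]
[[7,13],[20,10],[22,0],[33,13],[50,0]]
[[7,13],[20,10],[22,0],[33,13],[50,0]]
[[7,13],[20,10],[22,8],[29,0],[33,13],[50,0]]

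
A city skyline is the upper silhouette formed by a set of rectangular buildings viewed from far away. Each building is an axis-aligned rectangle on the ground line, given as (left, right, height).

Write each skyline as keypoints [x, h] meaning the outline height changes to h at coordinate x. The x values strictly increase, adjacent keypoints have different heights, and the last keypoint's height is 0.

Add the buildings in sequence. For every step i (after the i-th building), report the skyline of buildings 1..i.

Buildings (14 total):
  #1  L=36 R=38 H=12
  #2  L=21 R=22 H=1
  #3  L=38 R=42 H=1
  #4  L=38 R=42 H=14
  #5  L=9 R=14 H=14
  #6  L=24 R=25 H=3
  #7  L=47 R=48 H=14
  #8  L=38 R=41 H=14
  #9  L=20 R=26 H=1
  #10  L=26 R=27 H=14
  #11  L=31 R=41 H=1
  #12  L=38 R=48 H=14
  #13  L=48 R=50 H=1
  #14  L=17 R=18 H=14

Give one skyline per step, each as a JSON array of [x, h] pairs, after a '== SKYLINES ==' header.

== SKYLINES ==
[[36,12],[38,0]]
[[21,1],[22,0],[36,12],[38,0]]
[[21,1],[22,0],[36,12],[38,1],[42,0]]
[[21,1],[22,0],[36,12],[38,14],[42,0]]
[[9,14],[14,0],[21,1],[22,0],[36,12],[38,14],[42,0]]
[[9,14],[14,0],[21,1],[22,0],[24,3],[25,0],[36,12],[38,14],[42,0]]
[[9,14],[14,0],[21,1],[22,0],[24,3],[25,0],[36,12],[38,14],[42,0],[47,14],[48,0]]
[[9,14],[14,0],[21,1],[22,0],[24,3],[25,0],[36,12],[38,14],[42,0],[47,14],[48,0]]
[[9,14],[14,0],[20,1],[24,3],[25,1],[26,0],[36,12],[38,14],[42,0],[47,14],[48,0]]
[[9,14],[14,0],[20,1],[24,3],[25,1],[26,14],[27,0],[36,12],[38,14],[42,0],[47,14],[48,0]]
[[9,14],[14,0],[20,1],[24,3],[25,1],[26,14],[27,0],[31,1],[36,12],[38,14],[42,0],[47,14],[48,0]]
[[9,14],[14,0],[20,1],[24,3],[25,1],[26,14],[27,0],[31,1],[36,12],[38,14],[48,0]]
[[9,14],[14,0],[20,1],[24,3],[25,1],[26,14],[27,0],[31,1],[36,12],[38,14],[48,1],[50,0]]
[[9,14],[14,0],[17,14],[18,0],[20,1],[24,3],[25,1],[26,14],[27,0],[31,1],[36,12],[38,14],[48,1],[50,0]]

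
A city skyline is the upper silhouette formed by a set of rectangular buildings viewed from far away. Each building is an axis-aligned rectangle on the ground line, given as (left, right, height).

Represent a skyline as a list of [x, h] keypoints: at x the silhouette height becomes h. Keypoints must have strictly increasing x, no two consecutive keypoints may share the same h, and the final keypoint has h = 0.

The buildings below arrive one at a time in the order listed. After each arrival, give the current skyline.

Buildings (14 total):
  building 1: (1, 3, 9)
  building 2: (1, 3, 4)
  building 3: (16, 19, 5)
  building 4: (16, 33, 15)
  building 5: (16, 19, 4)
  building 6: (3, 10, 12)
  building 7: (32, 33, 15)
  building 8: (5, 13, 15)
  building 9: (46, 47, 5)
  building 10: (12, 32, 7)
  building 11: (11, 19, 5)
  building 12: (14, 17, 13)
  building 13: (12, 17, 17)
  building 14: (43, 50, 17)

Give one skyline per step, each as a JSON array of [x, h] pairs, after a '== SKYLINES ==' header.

== SKYLINES ==
[[1,9],[3,0]]
[[1,9],[3,0]]
[[1,9],[3,0],[16,5],[19,0]]
[[1,9],[3,0],[16,15],[33,0]]
[[1,9],[3,0],[16,15],[33,0]]
[[1,9],[3,12],[10,0],[16,15],[33,0]]
[[1,9],[3,12],[10,0],[16,15],[33,0]]
[[1,9],[3,12],[5,15],[13,0],[16,15],[33,0]]
[[1,9],[3,12],[5,15],[13,0],[16,15],[33,0],[46,5],[47,0]]
[[1,9],[3,12],[5,15],[13,7],[16,15],[33,0],[46,5],[47,0]]
[[1,9],[3,12],[5,15],[13,7],[16,15],[33,0],[46,5],[47,0]]
[[1,9],[3,12],[5,15],[13,7],[14,13],[16,15],[33,0],[46,5],[47,0]]
[[1,9],[3,12],[5,15],[12,17],[17,15],[33,0],[46,5],[47,0]]
[[1,9],[3,12],[5,15],[12,17],[17,15],[33,0],[43,17],[50,0]]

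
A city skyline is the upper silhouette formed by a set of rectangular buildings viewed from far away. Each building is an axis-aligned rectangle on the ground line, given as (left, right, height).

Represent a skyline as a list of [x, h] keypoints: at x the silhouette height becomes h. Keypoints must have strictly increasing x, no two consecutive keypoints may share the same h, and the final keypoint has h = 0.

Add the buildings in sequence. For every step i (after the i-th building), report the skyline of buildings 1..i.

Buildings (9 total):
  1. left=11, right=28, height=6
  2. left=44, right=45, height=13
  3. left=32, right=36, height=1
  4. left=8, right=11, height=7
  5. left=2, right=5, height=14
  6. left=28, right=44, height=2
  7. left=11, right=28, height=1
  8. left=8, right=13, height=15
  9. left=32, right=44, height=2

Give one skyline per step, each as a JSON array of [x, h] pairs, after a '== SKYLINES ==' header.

== SKYLINES ==
[[11,6],[28,0]]
[[11,6],[28,0],[44,13],[45,0]]
[[11,6],[28,0],[32,1],[36,0],[44,13],[45,0]]
[[8,7],[11,6],[28,0],[32,1],[36,0],[44,13],[45,0]]
[[2,14],[5,0],[8,7],[11,6],[28,0],[32,1],[36,0],[44,13],[45,0]]
[[2,14],[5,0],[8,7],[11,6],[28,2],[44,13],[45,0]]
[[2,14],[5,0],[8,7],[11,6],[28,2],[44,13],[45,0]]
[[2,14],[5,0],[8,15],[13,6],[28,2],[44,13],[45,0]]
[[2,14],[5,0],[8,15],[13,6],[28,2],[44,13],[45,0]]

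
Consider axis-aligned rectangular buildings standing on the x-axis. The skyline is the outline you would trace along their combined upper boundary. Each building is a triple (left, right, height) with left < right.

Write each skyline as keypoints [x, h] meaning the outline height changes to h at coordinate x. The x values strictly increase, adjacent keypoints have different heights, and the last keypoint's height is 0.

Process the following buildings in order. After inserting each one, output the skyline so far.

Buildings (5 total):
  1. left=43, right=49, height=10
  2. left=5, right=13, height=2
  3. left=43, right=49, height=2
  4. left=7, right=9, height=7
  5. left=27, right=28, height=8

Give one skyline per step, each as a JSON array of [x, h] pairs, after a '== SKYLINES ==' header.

== SKYLINES ==
[[43,10],[49,0]]
[[5,2],[13,0],[43,10],[49,0]]
[[5,2],[13,0],[43,10],[49,0]]
[[5,2],[7,7],[9,2],[13,0],[43,10],[49,0]]
[[5,2],[7,7],[9,2],[13,0],[27,8],[28,0],[43,10],[49,0]]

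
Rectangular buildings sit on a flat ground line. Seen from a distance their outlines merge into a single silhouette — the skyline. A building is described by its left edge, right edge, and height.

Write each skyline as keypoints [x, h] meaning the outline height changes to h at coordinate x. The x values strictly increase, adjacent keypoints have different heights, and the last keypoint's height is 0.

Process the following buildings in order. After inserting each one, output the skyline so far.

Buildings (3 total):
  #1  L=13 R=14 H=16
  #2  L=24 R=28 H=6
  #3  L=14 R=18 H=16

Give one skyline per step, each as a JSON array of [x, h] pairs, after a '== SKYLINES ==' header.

== SKYLINES ==
[[13,16],[14,0]]
[[13,16],[14,0],[24,6],[28,0]]
[[13,16],[18,0],[24,6],[28,0]]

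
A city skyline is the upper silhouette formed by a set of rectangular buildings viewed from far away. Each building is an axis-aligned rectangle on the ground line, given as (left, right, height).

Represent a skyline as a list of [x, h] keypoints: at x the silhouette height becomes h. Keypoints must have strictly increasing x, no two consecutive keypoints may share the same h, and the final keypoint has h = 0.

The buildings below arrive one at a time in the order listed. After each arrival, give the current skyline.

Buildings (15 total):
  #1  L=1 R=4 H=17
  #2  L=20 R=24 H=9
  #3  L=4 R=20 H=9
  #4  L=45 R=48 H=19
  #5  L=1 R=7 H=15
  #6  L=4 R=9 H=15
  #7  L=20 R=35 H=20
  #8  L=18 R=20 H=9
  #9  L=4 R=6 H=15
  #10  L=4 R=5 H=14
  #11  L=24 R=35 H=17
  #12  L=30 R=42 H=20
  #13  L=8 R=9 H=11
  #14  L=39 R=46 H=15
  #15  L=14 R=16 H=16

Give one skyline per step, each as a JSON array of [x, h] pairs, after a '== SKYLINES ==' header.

== SKYLINES ==
[[1,17],[4,0]]
[[1,17],[4,0],[20,9],[24,0]]
[[1,17],[4,9],[24,0]]
[[1,17],[4,9],[24,0],[45,19],[48,0]]
[[1,17],[4,15],[7,9],[24,0],[45,19],[48,0]]
[[1,17],[4,15],[9,9],[24,0],[45,19],[48,0]]
[[1,17],[4,15],[9,9],[20,20],[35,0],[45,19],[48,0]]
[[1,17],[4,15],[9,9],[20,20],[35,0],[45,19],[48,0]]
[[1,17],[4,15],[9,9],[20,20],[35,0],[45,19],[48,0]]
[[1,17],[4,15],[9,9],[20,20],[35,0],[45,19],[48,0]]
[[1,17],[4,15],[9,9],[20,20],[35,0],[45,19],[48,0]]
[[1,17],[4,15],[9,9],[20,20],[42,0],[45,19],[48,0]]
[[1,17],[4,15],[9,9],[20,20],[42,0],[45,19],[48,0]]
[[1,17],[4,15],[9,9],[20,20],[42,15],[45,19],[48,0]]
[[1,17],[4,15],[9,9],[14,16],[16,9],[20,20],[42,15],[45,19],[48,0]]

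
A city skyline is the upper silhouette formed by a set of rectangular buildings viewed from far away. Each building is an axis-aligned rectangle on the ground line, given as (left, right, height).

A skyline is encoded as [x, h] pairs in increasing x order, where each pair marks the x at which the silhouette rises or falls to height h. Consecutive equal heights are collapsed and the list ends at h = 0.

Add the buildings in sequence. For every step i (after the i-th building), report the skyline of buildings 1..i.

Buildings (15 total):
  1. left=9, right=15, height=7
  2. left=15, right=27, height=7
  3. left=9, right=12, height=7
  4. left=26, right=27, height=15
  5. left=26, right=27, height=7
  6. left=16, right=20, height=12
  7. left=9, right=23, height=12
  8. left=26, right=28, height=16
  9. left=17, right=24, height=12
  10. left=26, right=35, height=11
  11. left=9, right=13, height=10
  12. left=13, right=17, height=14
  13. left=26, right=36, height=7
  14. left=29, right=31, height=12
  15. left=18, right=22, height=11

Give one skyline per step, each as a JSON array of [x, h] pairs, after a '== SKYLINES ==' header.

== SKYLINES ==
[[9,7],[15,0]]
[[9,7],[27,0]]
[[9,7],[27,0]]
[[9,7],[26,15],[27,0]]
[[9,7],[26,15],[27,0]]
[[9,7],[16,12],[20,7],[26,15],[27,0]]
[[9,12],[23,7],[26,15],[27,0]]
[[9,12],[23,7],[26,16],[28,0]]
[[9,12],[24,7],[26,16],[28,0]]
[[9,12],[24,7],[26,16],[28,11],[35,0]]
[[9,12],[24,7],[26,16],[28,11],[35,0]]
[[9,12],[13,14],[17,12],[24,7],[26,16],[28,11],[35,0]]
[[9,12],[13,14],[17,12],[24,7],[26,16],[28,11],[35,7],[36,0]]
[[9,12],[13,14],[17,12],[24,7],[26,16],[28,11],[29,12],[31,11],[35,7],[36,0]]
[[9,12],[13,14],[17,12],[24,7],[26,16],[28,11],[29,12],[31,11],[35,7],[36,0]]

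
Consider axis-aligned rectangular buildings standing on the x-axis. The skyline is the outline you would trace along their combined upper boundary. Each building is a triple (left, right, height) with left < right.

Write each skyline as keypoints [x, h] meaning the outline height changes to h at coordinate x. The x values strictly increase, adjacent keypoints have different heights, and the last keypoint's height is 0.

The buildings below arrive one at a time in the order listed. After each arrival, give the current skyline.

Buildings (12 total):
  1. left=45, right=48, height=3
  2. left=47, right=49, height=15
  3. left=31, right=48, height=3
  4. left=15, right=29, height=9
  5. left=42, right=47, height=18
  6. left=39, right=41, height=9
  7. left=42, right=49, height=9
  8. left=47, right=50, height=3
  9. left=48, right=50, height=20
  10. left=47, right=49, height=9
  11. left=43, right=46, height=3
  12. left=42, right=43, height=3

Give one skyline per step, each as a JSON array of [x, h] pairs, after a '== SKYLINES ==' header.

== SKYLINES ==
[[45,3],[48,0]]
[[45,3],[47,15],[49,0]]
[[31,3],[47,15],[49,0]]
[[15,9],[29,0],[31,3],[47,15],[49,0]]
[[15,9],[29,0],[31,3],[42,18],[47,15],[49,0]]
[[15,9],[29,0],[31,3],[39,9],[41,3],[42,18],[47,15],[49,0]]
[[15,9],[29,0],[31,3],[39,9],[41,3],[42,18],[47,15],[49,0]]
[[15,9],[29,0],[31,3],[39,9],[41,3],[42,18],[47,15],[49,3],[50,0]]
[[15,9],[29,0],[31,3],[39,9],[41,3],[42,18],[47,15],[48,20],[50,0]]
[[15,9],[29,0],[31,3],[39,9],[41,3],[42,18],[47,15],[48,20],[50,0]]
[[15,9],[29,0],[31,3],[39,9],[41,3],[42,18],[47,15],[48,20],[50,0]]
[[15,9],[29,0],[31,3],[39,9],[41,3],[42,18],[47,15],[48,20],[50,0]]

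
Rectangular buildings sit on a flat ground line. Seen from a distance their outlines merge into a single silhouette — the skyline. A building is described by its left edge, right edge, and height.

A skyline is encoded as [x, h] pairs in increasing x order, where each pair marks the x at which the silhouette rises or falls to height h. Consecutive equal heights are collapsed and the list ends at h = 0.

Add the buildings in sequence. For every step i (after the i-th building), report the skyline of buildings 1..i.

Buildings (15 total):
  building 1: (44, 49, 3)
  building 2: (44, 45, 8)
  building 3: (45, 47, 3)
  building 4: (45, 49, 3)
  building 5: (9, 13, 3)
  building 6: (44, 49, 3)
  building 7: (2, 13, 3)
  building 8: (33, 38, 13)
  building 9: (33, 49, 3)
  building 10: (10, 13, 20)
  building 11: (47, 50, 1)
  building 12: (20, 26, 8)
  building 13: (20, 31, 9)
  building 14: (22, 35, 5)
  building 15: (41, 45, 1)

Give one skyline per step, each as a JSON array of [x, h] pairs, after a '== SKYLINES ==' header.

== SKYLINES ==
[[44,3],[49,0]]
[[44,8],[45,3],[49,0]]
[[44,8],[45,3],[49,0]]
[[44,8],[45,3],[49,0]]
[[9,3],[13,0],[44,8],[45,3],[49,0]]
[[9,3],[13,0],[44,8],[45,3],[49,0]]
[[2,3],[13,0],[44,8],[45,3],[49,0]]
[[2,3],[13,0],[33,13],[38,0],[44,8],[45,3],[49,0]]
[[2,3],[13,0],[33,13],[38,3],[44,8],[45,3],[49,0]]
[[2,3],[10,20],[13,0],[33,13],[38,3],[44,8],[45,3],[49,0]]
[[2,3],[10,20],[13,0],[33,13],[38,3],[44,8],[45,3],[49,1],[50,0]]
[[2,3],[10,20],[13,0],[20,8],[26,0],[33,13],[38,3],[44,8],[45,3],[49,1],[50,0]]
[[2,3],[10,20],[13,0],[20,9],[31,0],[33,13],[38,3],[44,8],[45,3],[49,1],[50,0]]
[[2,3],[10,20],[13,0],[20,9],[31,5],[33,13],[38,3],[44,8],[45,3],[49,1],[50,0]]
[[2,3],[10,20],[13,0],[20,9],[31,5],[33,13],[38,3],[44,8],[45,3],[49,1],[50,0]]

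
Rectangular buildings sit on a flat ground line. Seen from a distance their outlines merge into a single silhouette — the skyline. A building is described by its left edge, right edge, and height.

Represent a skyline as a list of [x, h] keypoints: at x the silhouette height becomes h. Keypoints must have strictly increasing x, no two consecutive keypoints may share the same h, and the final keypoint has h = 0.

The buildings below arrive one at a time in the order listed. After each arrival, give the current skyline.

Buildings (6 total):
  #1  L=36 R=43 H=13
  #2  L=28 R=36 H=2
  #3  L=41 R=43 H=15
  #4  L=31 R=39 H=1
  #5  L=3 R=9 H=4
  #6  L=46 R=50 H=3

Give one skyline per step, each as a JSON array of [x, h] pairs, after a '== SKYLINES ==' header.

== SKYLINES ==
[[36,13],[43,0]]
[[28,2],[36,13],[43,0]]
[[28,2],[36,13],[41,15],[43,0]]
[[28,2],[36,13],[41,15],[43,0]]
[[3,4],[9,0],[28,2],[36,13],[41,15],[43,0]]
[[3,4],[9,0],[28,2],[36,13],[41,15],[43,0],[46,3],[50,0]]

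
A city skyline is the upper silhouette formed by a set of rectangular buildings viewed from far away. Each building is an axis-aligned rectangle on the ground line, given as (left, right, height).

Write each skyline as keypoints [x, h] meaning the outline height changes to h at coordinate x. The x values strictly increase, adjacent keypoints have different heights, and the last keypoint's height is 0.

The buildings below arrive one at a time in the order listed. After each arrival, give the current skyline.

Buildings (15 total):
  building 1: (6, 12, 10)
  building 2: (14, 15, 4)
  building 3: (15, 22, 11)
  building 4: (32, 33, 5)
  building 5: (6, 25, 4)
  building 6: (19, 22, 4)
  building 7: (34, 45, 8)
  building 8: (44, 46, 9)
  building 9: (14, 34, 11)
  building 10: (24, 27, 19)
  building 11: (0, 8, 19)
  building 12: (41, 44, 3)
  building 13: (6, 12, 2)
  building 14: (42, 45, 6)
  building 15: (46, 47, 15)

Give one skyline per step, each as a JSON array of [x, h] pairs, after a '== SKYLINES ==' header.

== SKYLINES ==
[[6,10],[12,0]]
[[6,10],[12,0],[14,4],[15,0]]
[[6,10],[12,0],[14,4],[15,11],[22,0]]
[[6,10],[12,0],[14,4],[15,11],[22,0],[32,5],[33,0]]
[[6,10],[12,4],[15,11],[22,4],[25,0],[32,5],[33,0]]
[[6,10],[12,4],[15,11],[22,4],[25,0],[32,5],[33,0]]
[[6,10],[12,4],[15,11],[22,4],[25,0],[32,5],[33,0],[34,8],[45,0]]
[[6,10],[12,4],[15,11],[22,4],[25,0],[32,5],[33,0],[34,8],[44,9],[46,0]]
[[6,10],[12,4],[14,11],[34,8],[44,9],[46,0]]
[[6,10],[12,4],[14,11],[24,19],[27,11],[34,8],[44,9],[46,0]]
[[0,19],[8,10],[12,4],[14,11],[24,19],[27,11],[34,8],[44,9],[46,0]]
[[0,19],[8,10],[12,4],[14,11],[24,19],[27,11],[34,8],[44,9],[46,0]]
[[0,19],[8,10],[12,4],[14,11],[24,19],[27,11],[34,8],[44,9],[46,0]]
[[0,19],[8,10],[12,4],[14,11],[24,19],[27,11],[34,8],[44,9],[46,0]]
[[0,19],[8,10],[12,4],[14,11],[24,19],[27,11],[34,8],[44,9],[46,15],[47,0]]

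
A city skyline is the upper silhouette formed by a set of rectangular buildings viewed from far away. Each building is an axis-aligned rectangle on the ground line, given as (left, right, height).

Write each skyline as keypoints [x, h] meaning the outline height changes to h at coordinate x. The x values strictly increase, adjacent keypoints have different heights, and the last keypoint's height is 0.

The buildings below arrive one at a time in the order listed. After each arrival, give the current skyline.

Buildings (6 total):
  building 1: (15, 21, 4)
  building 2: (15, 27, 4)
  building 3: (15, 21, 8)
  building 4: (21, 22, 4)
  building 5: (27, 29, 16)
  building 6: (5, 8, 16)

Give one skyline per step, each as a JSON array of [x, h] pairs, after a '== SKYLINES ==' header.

== SKYLINES ==
[[15,4],[21,0]]
[[15,4],[27,0]]
[[15,8],[21,4],[27,0]]
[[15,8],[21,4],[27,0]]
[[15,8],[21,4],[27,16],[29,0]]
[[5,16],[8,0],[15,8],[21,4],[27,16],[29,0]]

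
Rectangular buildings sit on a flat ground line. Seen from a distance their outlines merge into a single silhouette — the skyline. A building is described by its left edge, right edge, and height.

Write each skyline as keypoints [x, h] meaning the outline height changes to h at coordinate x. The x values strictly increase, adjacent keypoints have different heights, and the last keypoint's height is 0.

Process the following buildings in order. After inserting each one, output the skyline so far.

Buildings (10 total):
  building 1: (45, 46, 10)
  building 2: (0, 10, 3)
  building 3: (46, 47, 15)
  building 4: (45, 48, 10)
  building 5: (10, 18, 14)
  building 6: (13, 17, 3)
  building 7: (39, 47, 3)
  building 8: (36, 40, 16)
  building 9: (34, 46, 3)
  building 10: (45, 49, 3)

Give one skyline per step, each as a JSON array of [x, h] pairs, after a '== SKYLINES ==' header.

== SKYLINES ==
[[45,10],[46,0]]
[[0,3],[10,0],[45,10],[46,0]]
[[0,3],[10,0],[45,10],[46,15],[47,0]]
[[0,3],[10,0],[45,10],[46,15],[47,10],[48,0]]
[[0,3],[10,14],[18,0],[45,10],[46,15],[47,10],[48,0]]
[[0,3],[10,14],[18,0],[45,10],[46,15],[47,10],[48,0]]
[[0,3],[10,14],[18,0],[39,3],[45,10],[46,15],[47,10],[48,0]]
[[0,3],[10,14],[18,0],[36,16],[40,3],[45,10],[46,15],[47,10],[48,0]]
[[0,3],[10,14],[18,0],[34,3],[36,16],[40,3],[45,10],[46,15],[47,10],[48,0]]
[[0,3],[10,14],[18,0],[34,3],[36,16],[40,3],[45,10],[46,15],[47,10],[48,3],[49,0]]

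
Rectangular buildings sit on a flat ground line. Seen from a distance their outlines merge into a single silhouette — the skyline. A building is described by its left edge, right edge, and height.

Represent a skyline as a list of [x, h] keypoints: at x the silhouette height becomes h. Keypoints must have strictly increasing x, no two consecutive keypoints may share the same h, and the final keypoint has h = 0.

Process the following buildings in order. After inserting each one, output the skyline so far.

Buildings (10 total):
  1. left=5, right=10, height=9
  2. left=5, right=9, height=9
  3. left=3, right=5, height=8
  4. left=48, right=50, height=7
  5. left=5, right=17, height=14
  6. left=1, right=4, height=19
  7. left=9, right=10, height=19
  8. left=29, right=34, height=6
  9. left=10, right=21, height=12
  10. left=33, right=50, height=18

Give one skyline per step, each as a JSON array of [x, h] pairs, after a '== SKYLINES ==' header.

== SKYLINES ==
[[5,9],[10,0]]
[[5,9],[10,0]]
[[3,8],[5,9],[10,0]]
[[3,8],[5,9],[10,0],[48,7],[50,0]]
[[3,8],[5,14],[17,0],[48,7],[50,0]]
[[1,19],[4,8],[5,14],[17,0],[48,7],[50,0]]
[[1,19],[4,8],[5,14],[9,19],[10,14],[17,0],[48,7],[50,0]]
[[1,19],[4,8],[5,14],[9,19],[10,14],[17,0],[29,6],[34,0],[48,7],[50,0]]
[[1,19],[4,8],[5,14],[9,19],[10,14],[17,12],[21,0],[29,6],[34,0],[48,7],[50,0]]
[[1,19],[4,8],[5,14],[9,19],[10,14],[17,12],[21,0],[29,6],[33,18],[50,0]]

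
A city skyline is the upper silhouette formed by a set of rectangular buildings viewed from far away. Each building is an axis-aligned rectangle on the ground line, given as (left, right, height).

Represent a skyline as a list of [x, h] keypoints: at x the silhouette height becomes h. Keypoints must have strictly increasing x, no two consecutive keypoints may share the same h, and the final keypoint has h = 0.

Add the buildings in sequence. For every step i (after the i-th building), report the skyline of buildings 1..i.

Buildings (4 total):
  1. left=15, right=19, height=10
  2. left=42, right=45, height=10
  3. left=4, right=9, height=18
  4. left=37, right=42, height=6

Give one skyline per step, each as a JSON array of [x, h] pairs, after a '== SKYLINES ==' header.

== SKYLINES ==
[[15,10],[19,0]]
[[15,10],[19,0],[42,10],[45,0]]
[[4,18],[9,0],[15,10],[19,0],[42,10],[45,0]]
[[4,18],[9,0],[15,10],[19,0],[37,6],[42,10],[45,0]]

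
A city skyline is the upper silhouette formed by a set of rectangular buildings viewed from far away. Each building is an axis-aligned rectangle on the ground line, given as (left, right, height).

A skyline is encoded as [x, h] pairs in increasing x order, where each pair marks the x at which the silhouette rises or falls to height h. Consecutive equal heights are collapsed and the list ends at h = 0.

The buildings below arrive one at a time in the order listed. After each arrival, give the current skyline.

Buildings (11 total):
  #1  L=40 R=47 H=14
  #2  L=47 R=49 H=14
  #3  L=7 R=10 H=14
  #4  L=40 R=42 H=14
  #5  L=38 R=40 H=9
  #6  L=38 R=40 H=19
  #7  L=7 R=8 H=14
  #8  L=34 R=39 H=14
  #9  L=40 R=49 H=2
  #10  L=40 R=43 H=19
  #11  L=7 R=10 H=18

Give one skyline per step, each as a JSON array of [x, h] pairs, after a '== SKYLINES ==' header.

== SKYLINES ==
[[40,14],[47,0]]
[[40,14],[49,0]]
[[7,14],[10,0],[40,14],[49,0]]
[[7,14],[10,0],[40,14],[49,0]]
[[7,14],[10,0],[38,9],[40,14],[49,0]]
[[7,14],[10,0],[38,19],[40,14],[49,0]]
[[7,14],[10,0],[38,19],[40,14],[49,0]]
[[7,14],[10,0],[34,14],[38,19],[40,14],[49,0]]
[[7,14],[10,0],[34,14],[38,19],[40,14],[49,0]]
[[7,14],[10,0],[34,14],[38,19],[43,14],[49,0]]
[[7,18],[10,0],[34,14],[38,19],[43,14],[49,0]]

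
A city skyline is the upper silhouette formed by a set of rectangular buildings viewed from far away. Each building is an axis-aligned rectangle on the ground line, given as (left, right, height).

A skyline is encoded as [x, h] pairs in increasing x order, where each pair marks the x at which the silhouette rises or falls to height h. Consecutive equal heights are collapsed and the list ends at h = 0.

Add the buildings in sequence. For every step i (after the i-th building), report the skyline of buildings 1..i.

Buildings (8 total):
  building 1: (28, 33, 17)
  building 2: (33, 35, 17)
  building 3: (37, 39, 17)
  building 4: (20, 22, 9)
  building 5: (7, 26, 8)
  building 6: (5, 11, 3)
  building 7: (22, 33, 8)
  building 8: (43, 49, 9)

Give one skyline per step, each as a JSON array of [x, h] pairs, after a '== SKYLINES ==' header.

== SKYLINES ==
[[28,17],[33,0]]
[[28,17],[35,0]]
[[28,17],[35,0],[37,17],[39,0]]
[[20,9],[22,0],[28,17],[35,0],[37,17],[39,0]]
[[7,8],[20,9],[22,8],[26,0],[28,17],[35,0],[37,17],[39,0]]
[[5,3],[7,8],[20,9],[22,8],[26,0],[28,17],[35,0],[37,17],[39,0]]
[[5,3],[7,8],[20,9],[22,8],[28,17],[35,0],[37,17],[39,0]]
[[5,3],[7,8],[20,9],[22,8],[28,17],[35,0],[37,17],[39,0],[43,9],[49,0]]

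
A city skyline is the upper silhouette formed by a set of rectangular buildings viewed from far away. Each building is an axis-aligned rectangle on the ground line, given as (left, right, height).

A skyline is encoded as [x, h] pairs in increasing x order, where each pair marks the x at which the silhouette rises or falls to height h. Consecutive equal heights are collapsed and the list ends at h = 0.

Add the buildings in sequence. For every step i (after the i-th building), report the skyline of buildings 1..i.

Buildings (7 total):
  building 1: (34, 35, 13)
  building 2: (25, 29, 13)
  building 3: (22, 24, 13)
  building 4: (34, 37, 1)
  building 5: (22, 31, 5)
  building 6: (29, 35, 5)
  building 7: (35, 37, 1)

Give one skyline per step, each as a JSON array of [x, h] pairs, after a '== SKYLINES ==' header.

== SKYLINES ==
[[34,13],[35,0]]
[[25,13],[29,0],[34,13],[35,0]]
[[22,13],[24,0],[25,13],[29,0],[34,13],[35,0]]
[[22,13],[24,0],[25,13],[29,0],[34,13],[35,1],[37,0]]
[[22,13],[24,5],[25,13],[29,5],[31,0],[34,13],[35,1],[37,0]]
[[22,13],[24,5],[25,13],[29,5],[34,13],[35,1],[37,0]]
[[22,13],[24,5],[25,13],[29,5],[34,13],[35,1],[37,0]]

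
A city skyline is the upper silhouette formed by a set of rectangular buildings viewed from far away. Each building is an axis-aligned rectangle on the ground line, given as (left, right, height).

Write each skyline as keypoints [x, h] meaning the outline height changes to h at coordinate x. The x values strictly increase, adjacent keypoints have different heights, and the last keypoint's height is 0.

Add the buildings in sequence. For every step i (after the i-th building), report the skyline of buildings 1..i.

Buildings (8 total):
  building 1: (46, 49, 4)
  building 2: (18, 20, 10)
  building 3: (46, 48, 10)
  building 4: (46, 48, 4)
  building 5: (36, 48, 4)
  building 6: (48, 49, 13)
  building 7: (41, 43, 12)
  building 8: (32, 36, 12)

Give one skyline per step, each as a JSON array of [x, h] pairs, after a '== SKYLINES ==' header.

== SKYLINES ==
[[46,4],[49,0]]
[[18,10],[20,0],[46,4],[49,0]]
[[18,10],[20,0],[46,10],[48,4],[49,0]]
[[18,10],[20,0],[46,10],[48,4],[49,0]]
[[18,10],[20,0],[36,4],[46,10],[48,4],[49,0]]
[[18,10],[20,0],[36,4],[46,10],[48,13],[49,0]]
[[18,10],[20,0],[36,4],[41,12],[43,4],[46,10],[48,13],[49,0]]
[[18,10],[20,0],[32,12],[36,4],[41,12],[43,4],[46,10],[48,13],[49,0]]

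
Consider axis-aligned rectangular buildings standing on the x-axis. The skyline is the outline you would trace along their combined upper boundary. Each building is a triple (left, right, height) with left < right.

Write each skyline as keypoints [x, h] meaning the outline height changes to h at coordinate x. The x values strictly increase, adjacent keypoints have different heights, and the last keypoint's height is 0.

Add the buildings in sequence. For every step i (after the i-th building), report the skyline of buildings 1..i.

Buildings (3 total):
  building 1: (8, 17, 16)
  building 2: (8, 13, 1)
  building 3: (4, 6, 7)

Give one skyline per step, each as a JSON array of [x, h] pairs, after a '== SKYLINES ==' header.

== SKYLINES ==
[[8,16],[17,0]]
[[8,16],[17,0]]
[[4,7],[6,0],[8,16],[17,0]]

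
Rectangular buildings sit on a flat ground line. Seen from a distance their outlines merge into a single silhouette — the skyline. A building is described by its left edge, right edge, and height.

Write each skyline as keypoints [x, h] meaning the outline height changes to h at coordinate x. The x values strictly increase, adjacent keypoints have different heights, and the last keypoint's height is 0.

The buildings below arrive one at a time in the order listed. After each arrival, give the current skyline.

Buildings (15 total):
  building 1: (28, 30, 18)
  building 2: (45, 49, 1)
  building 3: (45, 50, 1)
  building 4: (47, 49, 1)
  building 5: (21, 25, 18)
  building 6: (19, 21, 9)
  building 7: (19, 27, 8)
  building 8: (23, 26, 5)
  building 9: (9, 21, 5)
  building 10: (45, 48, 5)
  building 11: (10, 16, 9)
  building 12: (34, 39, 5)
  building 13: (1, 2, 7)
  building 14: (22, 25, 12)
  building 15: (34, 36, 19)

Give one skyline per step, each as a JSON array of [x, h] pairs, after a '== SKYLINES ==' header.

== SKYLINES ==
[[28,18],[30,0]]
[[28,18],[30,0],[45,1],[49,0]]
[[28,18],[30,0],[45,1],[50,0]]
[[28,18],[30,0],[45,1],[50,0]]
[[21,18],[25,0],[28,18],[30,0],[45,1],[50,0]]
[[19,9],[21,18],[25,0],[28,18],[30,0],[45,1],[50,0]]
[[19,9],[21,18],[25,8],[27,0],[28,18],[30,0],[45,1],[50,0]]
[[19,9],[21,18],[25,8],[27,0],[28,18],[30,0],[45,1],[50,0]]
[[9,5],[19,9],[21,18],[25,8],[27,0],[28,18],[30,0],[45,1],[50,0]]
[[9,5],[19,9],[21,18],[25,8],[27,0],[28,18],[30,0],[45,5],[48,1],[50,0]]
[[9,5],[10,9],[16,5],[19,9],[21,18],[25,8],[27,0],[28,18],[30,0],[45,5],[48,1],[50,0]]
[[9,5],[10,9],[16,5],[19,9],[21,18],[25,8],[27,0],[28,18],[30,0],[34,5],[39,0],[45,5],[48,1],[50,0]]
[[1,7],[2,0],[9,5],[10,9],[16,5],[19,9],[21,18],[25,8],[27,0],[28,18],[30,0],[34,5],[39,0],[45,5],[48,1],[50,0]]
[[1,7],[2,0],[9,5],[10,9],[16,5],[19,9],[21,18],[25,8],[27,0],[28,18],[30,0],[34,5],[39,0],[45,5],[48,1],[50,0]]
[[1,7],[2,0],[9,5],[10,9],[16,5],[19,9],[21,18],[25,8],[27,0],[28,18],[30,0],[34,19],[36,5],[39,0],[45,5],[48,1],[50,0]]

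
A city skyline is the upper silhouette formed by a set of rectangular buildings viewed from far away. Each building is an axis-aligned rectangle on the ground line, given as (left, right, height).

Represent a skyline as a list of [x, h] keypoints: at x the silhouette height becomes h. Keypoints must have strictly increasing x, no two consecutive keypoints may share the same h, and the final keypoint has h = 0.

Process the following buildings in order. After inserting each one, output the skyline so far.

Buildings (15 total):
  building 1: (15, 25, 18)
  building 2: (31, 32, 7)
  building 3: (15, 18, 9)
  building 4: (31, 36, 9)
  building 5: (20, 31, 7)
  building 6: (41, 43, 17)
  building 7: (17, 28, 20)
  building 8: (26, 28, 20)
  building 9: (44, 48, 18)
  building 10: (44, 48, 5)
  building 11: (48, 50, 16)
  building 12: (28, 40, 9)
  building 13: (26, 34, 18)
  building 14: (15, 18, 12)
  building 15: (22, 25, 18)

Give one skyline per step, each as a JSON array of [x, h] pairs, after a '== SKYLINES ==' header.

== SKYLINES ==
[[15,18],[25,0]]
[[15,18],[25,0],[31,7],[32,0]]
[[15,18],[25,0],[31,7],[32,0]]
[[15,18],[25,0],[31,9],[36,0]]
[[15,18],[25,7],[31,9],[36,0]]
[[15,18],[25,7],[31,9],[36,0],[41,17],[43,0]]
[[15,18],[17,20],[28,7],[31,9],[36,0],[41,17],[43,0]]
[[15,18],[17,20],[28,7],[31,9],[36,0],[41,17],[43,0]]
[[15,18],[17,20],[28,7],[31,9],[36,0],[41,17],[43,0],[44,18],[48,0]]
[[15,18],[17,20],[28,7],[31,9],[36,0],[41,17],[43,0],[44,18],[48,0]]
[[15,18],[17,20],[28,7],[31,9],[36,0],[41,17],[43,0],[44,18],[48,16],[50,0]]
[[15,18],[17,20],[28,9],[40,0],[41,17],[43,0],[44,18],[48,16],[50,0]]
[[15,18],[17,20],[28,18],[34,9],[40,0],[41,17],[43,0],[44,18],[48,16],[50,0]]
[[15,18],[17,20],[28,18],[34,9],[40,0],[41,17],[43,0],[44,18],[48,16],[50,0]]
[[15,18],[17,20],[28,18],[34,9],[40,0],[41,17],[43,0],[44,18],[48,16],[50,0]]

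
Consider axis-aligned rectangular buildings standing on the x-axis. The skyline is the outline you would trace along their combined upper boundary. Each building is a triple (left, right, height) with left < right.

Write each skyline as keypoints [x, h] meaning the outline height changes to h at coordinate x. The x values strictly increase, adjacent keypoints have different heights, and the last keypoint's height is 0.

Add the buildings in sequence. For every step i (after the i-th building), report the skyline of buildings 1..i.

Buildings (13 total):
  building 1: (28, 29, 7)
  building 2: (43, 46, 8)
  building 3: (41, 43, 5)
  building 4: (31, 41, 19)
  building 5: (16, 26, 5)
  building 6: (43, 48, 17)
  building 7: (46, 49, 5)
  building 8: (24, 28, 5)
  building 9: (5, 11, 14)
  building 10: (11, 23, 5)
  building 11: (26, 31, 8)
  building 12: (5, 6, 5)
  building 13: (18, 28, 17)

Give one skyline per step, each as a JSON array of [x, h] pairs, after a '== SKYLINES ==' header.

== SKYLINES ==
[[28,7],[29,0]]
[[28,7],[29,0],[43,8],[46,0]]
[[28,7],[29,0],[41,5],[43,8],[46,0]]
[[28,7],[29,0],[31,19],[41,5],[43,8],[46,0]]
[[16,5],[26,0],[28,7],[29,0],[31,19],[41,5],[43,8],[46,0]]
[[16,5],[26,0],[28,7],[29,0],[31,19],[41,5],[43,17],[48,0]]
[[16,5],[26,0],[28,7],[29,0],[31,19],[41,5],[43,17],[48,5],[49,0]]
[[16,5],[28,7],[29,0],[31,19],[41,5],[43,17],[48,5],[49,0]]
[[5,14],[11,0],[16,5],[28,7],[29,0],[31,19],[41,5],[43,17],[48,5],[49,0]]
[[5,14],[11,5],[28,7],[29,0],[31,19],[41,5],[43,17],[48,5],[49,0]]
[[5,14],[11,5],[26,8],[31,19],[41,5],[43,17],[48,5],[49,0]]
[[5,14],[11,5],[26,8],[31,19],[41,5],[43,17],[48,5],[49,0]]
[[5,14],[11,5],[18,17],[28,8],[31,19],[41,5],[43,17],[48,5],[49,0]]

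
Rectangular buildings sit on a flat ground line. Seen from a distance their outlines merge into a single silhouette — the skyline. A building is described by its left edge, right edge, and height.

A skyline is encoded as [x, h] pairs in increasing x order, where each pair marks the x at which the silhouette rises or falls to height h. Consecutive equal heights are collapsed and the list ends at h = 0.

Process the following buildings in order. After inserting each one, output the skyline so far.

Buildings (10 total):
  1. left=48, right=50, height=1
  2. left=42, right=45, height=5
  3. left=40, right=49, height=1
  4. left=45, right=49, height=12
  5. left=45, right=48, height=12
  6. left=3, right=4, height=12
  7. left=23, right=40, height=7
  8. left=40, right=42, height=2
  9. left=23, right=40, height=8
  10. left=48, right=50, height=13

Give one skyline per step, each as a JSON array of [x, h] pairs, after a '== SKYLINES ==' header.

== SKYLINES ==
[[48,1],[50,0]]
[[42,5],[45,0],[48,1],[50,0]]
[[40,1],[42,5],[45,1],[50,0]]
[[40,1],[42,5],[45,12],[49,1],[50,0]]
[[40,1],[42,5],[45,12],[49,1],[50,0]]
[[3,12],[4,0],[40,1],[42,5],[45,12],[49,1],[50,0]]
[[3,12],[4,0],[23,7],[40,1],[42,5],[45,12],[49,1],[50,0]]
[[3,12],[4,0],[23,7],[40,2],[42,5],[45,12],[49,1],[50,0]]
[[3,12],[4,0],[23,8],[40,2],[42,5],[45,12],[49,1],[50,0]]
[[3,12],[4,0],[23,8],[40,2],[42,5],[45,12],[48,13],[50,0]]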